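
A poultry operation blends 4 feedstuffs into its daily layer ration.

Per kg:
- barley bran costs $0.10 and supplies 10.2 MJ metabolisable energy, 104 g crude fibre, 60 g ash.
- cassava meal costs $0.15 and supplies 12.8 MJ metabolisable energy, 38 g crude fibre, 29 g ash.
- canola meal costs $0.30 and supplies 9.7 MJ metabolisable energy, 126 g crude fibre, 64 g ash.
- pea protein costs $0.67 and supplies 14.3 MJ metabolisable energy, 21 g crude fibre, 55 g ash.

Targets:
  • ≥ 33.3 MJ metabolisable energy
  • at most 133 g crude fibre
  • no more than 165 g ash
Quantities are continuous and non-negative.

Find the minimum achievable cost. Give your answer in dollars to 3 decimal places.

$0.381

Let x1 = kg of barley bran, x2 = kg of cassava meal, x3 = kg of canola meal, x4 = kg of pea protein.
Minimise 0.1x1 + 0.15x2 + 0.3x3 + 0.67x4 with:
  10.2x1 + 12.8x2 + 9.7x3 + 14.3x4 ≥ 33.3   (metabolisable energy)
  104x1 + 38x2 + 126x3 + 21x4 ≤ 133   (crude fibre)
  60x1 + 29x2 + 64x3 + 55x4 ≤ 165   (ash)
  x1, x2, x3, x4 ≥ 0.
The minimum-cost mix takes nothing from canola meal, pea protein — only barley bran, cassava meal. Binding constraints: metabolisable energy and crude fibre.
Solving gives x1 = 0.4631, x2 = 2.233.
Cost = 0.1·0.4631 + 0.15·2.233 = 0.38126.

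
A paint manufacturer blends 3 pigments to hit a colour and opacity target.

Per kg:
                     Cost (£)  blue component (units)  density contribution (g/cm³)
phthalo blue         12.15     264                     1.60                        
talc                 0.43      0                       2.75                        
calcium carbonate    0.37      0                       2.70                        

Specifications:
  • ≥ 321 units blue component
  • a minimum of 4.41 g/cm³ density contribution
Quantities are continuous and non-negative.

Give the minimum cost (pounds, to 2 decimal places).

£15.11

Set it up as a linear program. Let x1 = kg of phthalo blue, x2 = kg of talc, x3 = kg of calcium carbonate.
Minimise 12.15x1 + 0.43x2 + 0.37x3 with:
  264x1 ≥ 321   (blue component)
  1.6x1 + 2.75x2 + 2.7x3 ≥ 4.41   (density contribution)
  x1, x2, x3 ≥ 0.
The cheapest feasible vertex uses only phthalo blue, calcium carbonate; talc is not used. The blue component and density contribution requirements are met with equality.
That vertex is x1 = 1.216, x3 = 0.9128.
Hence cost = 12.15·1.216 + 0.37·0.9128 = £15.1121.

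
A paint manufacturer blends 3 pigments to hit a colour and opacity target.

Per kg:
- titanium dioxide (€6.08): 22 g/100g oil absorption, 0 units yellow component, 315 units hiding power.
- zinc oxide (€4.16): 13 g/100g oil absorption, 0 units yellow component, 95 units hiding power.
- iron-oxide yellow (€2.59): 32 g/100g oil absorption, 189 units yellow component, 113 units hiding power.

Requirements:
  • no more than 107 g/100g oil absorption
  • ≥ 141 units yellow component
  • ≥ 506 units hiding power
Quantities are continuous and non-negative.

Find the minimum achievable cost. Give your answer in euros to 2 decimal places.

€10.07

Let x1 = kg of titanium dioxide, x2 = kg of zinc oxide, x3 = kg of iron-oxide yellow.
min 6.08x1 + 4.16x2 + 2.59x3 s.t.:
  22x1 + 13x2 + 32x3 ≤ 107   (oil absorption)
  189x3 ≥ 141   (yellow component)
  315x1 + 95x2 + 113x3 ≥ 506   (hiding power)
  x1, x2, x3 ≥ 0.
The optimal basis is {titanium dioxide, iron-oxide yellow}; zinc oxide drops out. Binding constraints: yellow component and hiding power.
Solving gives x1 = 1.339, x3 = 0.746.
Total cost: 6.08·1.339 + 2.59·0.746 = 10.0733.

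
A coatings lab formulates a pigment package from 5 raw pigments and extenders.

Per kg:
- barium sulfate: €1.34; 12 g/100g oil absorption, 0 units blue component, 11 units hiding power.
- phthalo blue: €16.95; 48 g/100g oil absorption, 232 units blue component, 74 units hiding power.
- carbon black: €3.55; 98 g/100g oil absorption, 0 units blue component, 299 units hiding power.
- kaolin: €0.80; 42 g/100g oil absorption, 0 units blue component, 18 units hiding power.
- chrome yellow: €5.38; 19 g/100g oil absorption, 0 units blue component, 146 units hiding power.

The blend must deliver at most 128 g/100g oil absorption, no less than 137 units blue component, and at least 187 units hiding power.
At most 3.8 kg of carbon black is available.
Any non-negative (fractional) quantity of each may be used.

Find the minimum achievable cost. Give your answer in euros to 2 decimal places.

€11.71

This is a linear program. Let x1 = kg of barium sulfate, x2 = kg of phthalo blue, x3 = kg of carbon black, x4 = kg of kaolin, x5 = kg of chrome yellow.
min 1.34x1 + 16.95x2 + 3.55x3 + 0.8x4 + 5.38x5 subject to:
  12x1 + 48x2 + 98x3 + 42x4 + 19x5 ≤ 128   (oil absorption)
  232x2 ≥ 137   (blue component)
  11x1 + 74x2 + 299x3 + 18x4 + 146x5 ≥ 187   (hiding power)
  x3 ≤ 3.8
  x1, x2, x3, x4, x5 ≥ 0.
The cheapest feasible vertex uses only phthalo blue, carbon black; barium sulfate, kaolin, chrome yellow are not used. Binding constraints: blue component and hiding power.
Optimal quantities: phthalo blue = 0.5905 kg, carbon black = 0.4793 kg.
Objective = 16.95·0.5905 + 3.55·0.4793 = 11.7105.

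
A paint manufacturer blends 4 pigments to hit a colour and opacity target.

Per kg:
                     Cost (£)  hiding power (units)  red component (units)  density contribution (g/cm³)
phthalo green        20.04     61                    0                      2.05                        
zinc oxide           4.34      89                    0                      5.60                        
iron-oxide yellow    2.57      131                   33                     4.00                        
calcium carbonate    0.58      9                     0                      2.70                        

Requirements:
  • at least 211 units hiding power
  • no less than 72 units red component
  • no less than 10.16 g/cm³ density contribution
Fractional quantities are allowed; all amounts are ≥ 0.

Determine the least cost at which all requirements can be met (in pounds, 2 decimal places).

Let x1 = kg of phthalo green, x2 = kg of zinc oxide, x3 = kg of iron-oxide yellow, x4 = kg of calcium carbonate.
Minimise 20.04x1 + 4.34x2 + 2.57x3 + 0.58x4 with:
  61x1 + 89x2 + 131x3 + 9x4 ≥ 211   (hiding power)
  33x3 ≥ 72   (red component)
  2.05x1 + 5.6x2 + 4x3 + 2.7x4 ≥ 10.16   (density contribution)
  x1, x2, x3, x4 ≥ 0.
The cheapest feasible vertex uses only iron-oxide yellow, calcium carbonate; phthalo green, zinc oxide are not used. The red component and density contribution requirements are met with equality.
That vertex is x3 = 2.182, x4 = 0.5306.
Cost = 2.57·2.182 + 0.58·0.5306 = 5.9155.

£5.92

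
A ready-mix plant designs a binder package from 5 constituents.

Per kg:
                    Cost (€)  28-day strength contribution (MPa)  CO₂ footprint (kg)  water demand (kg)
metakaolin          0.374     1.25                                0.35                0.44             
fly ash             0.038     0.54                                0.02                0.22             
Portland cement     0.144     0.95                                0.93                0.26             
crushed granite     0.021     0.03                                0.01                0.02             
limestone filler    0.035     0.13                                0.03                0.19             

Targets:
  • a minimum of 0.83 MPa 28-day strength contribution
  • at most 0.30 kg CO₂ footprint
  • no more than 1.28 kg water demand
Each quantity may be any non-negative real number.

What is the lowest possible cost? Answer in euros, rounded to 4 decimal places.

€0.0584

Treat it as an LP. Let x1 = kg of metakaolin, x2 = kg of fly ash, x3 = kg of Portland cement, x4 = kg of crushed granite, x5 = kg of limestone filler.
Minimise 0.374x1 + 0.038x2 + 0.144x3 + 0.021x4 + 0.035x5 subject to:
  1.25x1 + 0.54x2 + 0.95x3 + 0.03x4 + 0.13x5 ≥ 0.83   (28-day strength contribution)
  0.35x1 + 0.02x2 + 0.93x3 + 0.01x4 + 0.03x5 ≤ 0.3   (CO₂ footprint)
  0.44x1 + 0.22x2 + 0.26x3 + 0.02x4 + 0.19x5 ≤ 1.28   (water demand)
  x1, x2, x3, x4, x5 ≥ 0.
The optimal basis is {fly ash}; metakaolin, Portland cement, crushed granite, limestone filler drop out. Binding constraint: 28-day strength contribution.
So fly ash = 1.537 kg.
Total cost: 0.038·1.537 = 0.058406.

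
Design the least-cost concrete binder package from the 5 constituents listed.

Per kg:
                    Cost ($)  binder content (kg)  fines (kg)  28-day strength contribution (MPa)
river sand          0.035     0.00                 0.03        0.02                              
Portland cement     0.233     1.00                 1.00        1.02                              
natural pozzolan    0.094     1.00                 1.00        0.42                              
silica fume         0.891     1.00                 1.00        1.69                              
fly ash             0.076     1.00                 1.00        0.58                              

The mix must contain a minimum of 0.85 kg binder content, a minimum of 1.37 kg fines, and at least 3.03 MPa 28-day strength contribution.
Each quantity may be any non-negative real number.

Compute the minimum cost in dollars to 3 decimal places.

Let x1 = kg of river sand, x2 = kg of Portland cement, x3 = kg of natural pozzolan, x4 = kg of silica fume, x5 = kg of fly ash.
Minimise 0.035x1 + 0.233x2 + 0.094x3 + 0.891x4 + 0.076x5 with:
  1x2 + 1x3 + 1x4 + 1x5 ≥ 0.85   (binder content)
  0.03x1 + 1x2 + 1x3 + 1x4 + 1x5 ≥ 1.37   (fines)
  0.02x1 + 1.02x2 + 0.42x3 + 1.69x4 + 0.58x5 ≥ 3.03   (28-day strength contribution)
  x1, x2, x3, x4, x5 ≥ 0.
The optimal basis is {fly ash}; river sand, Portland cement, natural pozzolan, silica fume drop out. The 28-day strength contribution requirement is met with equality.
Optimal quantities: fly ash = 5.224 kg.
Cost = 0.076·5.224 = 0.39702.

$0.397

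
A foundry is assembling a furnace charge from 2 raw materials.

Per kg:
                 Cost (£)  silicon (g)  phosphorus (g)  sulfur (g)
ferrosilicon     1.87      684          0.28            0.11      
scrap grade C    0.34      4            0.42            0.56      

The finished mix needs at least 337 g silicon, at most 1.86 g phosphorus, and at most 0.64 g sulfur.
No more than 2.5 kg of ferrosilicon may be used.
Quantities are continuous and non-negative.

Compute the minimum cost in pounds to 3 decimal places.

£0.921

Let x1 = kg of ferrosilicon, x2 = kg of scrap grade C.
min 1.87x1 + 0.34x2 subject to:
  684x1 + 4x2 ≥ 337   (silicon)
  0.28x1 + 0.42x2 ≤ 1.86   (phosphorus)
  0.11x1 + 0.56x2 ≤ 0.64   (sulfur)
  x1 ≤ 2.5
  x1, x2 ≥ 0.
The minimum-cost mix takes nothing from scrap grade C — only ferrosilicon. There the silicon constraint is tight.
That vertex is x1 = 0.4927.
Objective = 1.87·0.4927 = 0.92135.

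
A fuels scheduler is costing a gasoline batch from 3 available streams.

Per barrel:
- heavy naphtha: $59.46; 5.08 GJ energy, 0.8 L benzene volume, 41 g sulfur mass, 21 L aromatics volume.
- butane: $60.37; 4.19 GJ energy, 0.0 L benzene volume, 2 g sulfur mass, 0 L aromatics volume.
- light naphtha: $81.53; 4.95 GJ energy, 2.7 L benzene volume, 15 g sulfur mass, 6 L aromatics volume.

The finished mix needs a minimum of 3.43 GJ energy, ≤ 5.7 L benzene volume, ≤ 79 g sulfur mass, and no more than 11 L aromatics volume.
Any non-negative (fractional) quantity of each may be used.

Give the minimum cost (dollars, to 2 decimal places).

$42.23

Let x1 = barrels of heavy naphtha, x2 = barrels of butane, x3 = barrels of light naphtha.
Minimise 59.46x1 + 60.37x2 + 81.53x3 subject to:
  5.08x1 + 4.19x2 + 4.95x3 ≥ 3.43   (energy)
  0.8x1 + 2.7x3 ≤ 5.7   (benzene volume)
  41x1 + 2x2 + 15x3 ≤ 79   (sulfur mass)
  21x1 + 6x3 ≤ 11   (aromatics volume)
  x1, x2, x3 ≥ 0.
At the optimum only heavy naphtha, butane are positive (light naphtha = 0). The energy and aromatics volume requirements are met with equality.
Optimal quantities: heavy naphtha = 0.52381 barrels, butane = 0.18354 barrels.
Objective = 59.46·0.52381 + 60.37·0.18354 = 42.2261.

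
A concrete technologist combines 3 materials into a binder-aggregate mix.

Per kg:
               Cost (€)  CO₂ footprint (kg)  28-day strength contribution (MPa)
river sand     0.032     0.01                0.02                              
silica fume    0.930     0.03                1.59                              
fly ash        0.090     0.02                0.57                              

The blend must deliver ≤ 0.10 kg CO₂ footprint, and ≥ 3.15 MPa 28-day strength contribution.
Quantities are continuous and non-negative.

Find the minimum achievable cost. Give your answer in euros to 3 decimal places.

€0.774

This is a linear program. Let x1 = kg of river sand, x2 = kg of silica fume, x3 = kg of fly ash.
Minimise 0.032x1 + 0.93x2 + 0.09x3 s.t.:
  0.01x1 + 0.03x2 + 0.02x3 ≤ 0.1   (CO₂ footprint)
  0.02x1 + 1.59x2 + 0.57x3 ≥ 3.15   (28-day strength contribution)
  x1, x2, x3 ≥ 0.
The minimum-cost mix takes nothing from river sand — only silica fume, fly ash. There the CO₂ footprint and 28-day strength contribution constraints are tight.
Optimal quantities: silica fume = 0.40816 kg, fly ash = 4.3878 kg.
Cost = 0.93·0.40816 + 0.09·4.3878 = 0.77449.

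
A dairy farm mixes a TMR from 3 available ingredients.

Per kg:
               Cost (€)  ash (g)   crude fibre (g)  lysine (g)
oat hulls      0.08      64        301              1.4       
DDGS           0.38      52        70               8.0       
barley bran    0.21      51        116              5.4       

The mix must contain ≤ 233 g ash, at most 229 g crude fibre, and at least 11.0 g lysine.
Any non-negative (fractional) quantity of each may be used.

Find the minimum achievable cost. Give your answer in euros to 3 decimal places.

€0.433

Treat it as an LP. Let x1 = kg of oat hulls, x2 = kg of DDGS, x3 = kg of barley bran.
min 0.08x1 + 0.38x2 + 0.21x3 subject to:
  64x1 + 52x2 + 51x3 ≤ 233   (ash)
  301x1 + 70x2 + 116x3 ≤ 229   (crude fibre)
  1.4x1 + 8x2 + 5.4x3 ≥ 11   (lysine)
  x1, x2, x3 ≥ 0.
At the optimum only DDGS, barley bran are positive (oat hulls = 0). Binding constraints: crude fibre and lysine.
Solving gives x2 = 0.07164, x3 = 1.931.
Total cost: 0.38·0.07164 + 0.21·1.931 = 0.43273.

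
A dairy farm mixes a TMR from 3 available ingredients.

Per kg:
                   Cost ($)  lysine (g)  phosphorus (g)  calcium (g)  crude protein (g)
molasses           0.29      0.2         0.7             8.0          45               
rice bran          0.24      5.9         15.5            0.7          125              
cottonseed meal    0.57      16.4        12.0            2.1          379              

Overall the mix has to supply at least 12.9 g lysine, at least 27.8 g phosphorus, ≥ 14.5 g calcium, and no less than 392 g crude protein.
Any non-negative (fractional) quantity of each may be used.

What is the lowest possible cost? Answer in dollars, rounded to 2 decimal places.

This is a linear program. Let x1 = kg of molasses, x2 = kg of rice bran, x3 = kg of cottonseed meal.
min 0.29x1 + 0.24x2 + 0.57x3 subject to:
  0.2x1 + 5.9x2 + 16.4x3 ≥ 12.9   (lysine)
  0.7x1 + 15.5x2 + 12x3 ≥ 27.8   (phosphorus)
  8x1 + 0.7x2 + 2.1x3 ≥ 14.5   (calcium)
  45x1 + 125x2 + 379x3 ≥ 392   (crude protein)
  x1, x2, x3 ≥ 0.
The optimal mix uses every input. The phosphorus, calcium, crude protein requirements are met with equality.
Optimal quantities: molasses = 1.589 kg, rice bran = 1.433 kg, cottonseed meal = 0.373 kg.
Hence cost = 0.29·1.589 + 0.24·1.433 + 0.57·0.373 = $1.0173.

$1.02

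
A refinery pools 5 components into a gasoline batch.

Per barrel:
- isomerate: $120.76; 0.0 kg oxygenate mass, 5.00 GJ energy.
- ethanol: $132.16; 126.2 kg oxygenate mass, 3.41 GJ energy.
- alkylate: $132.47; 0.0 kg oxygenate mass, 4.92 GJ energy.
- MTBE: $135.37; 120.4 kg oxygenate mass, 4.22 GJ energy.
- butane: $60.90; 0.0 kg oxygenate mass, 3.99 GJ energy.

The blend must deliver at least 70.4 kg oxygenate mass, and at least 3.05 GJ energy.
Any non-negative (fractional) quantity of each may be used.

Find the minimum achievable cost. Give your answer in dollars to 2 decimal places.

Let x1 = barrels of isomerate, x2 = barrels of ethanol, x3 = barrels of alkylate, x4 = barrels of MTBE, x5 = barrels of butane.
min 120.76x1 + 132.16x2 + 132.47x3 + 135.37x4 + 60.9x5 s.t.:
  126.2x2 + 120.4x4 ≥ 70.4   (oxygenate mass)
  5x1 + 3.41x2 + 4.92x3 + 4.22x4 + 3.99x5 ≥ 3.05   (energy)
  x1, x2, x3, x4, x5 ≥ 0.
The minimum-cost mix takes nothing from isomerate, ethanol, alkylate — only MTBE, butane. There the oxygenate mass and energy constraints are tight.
Solving gives x4 = 0.5847, x5 = 0.146.
Total cost: 135.37·0.5847 + 60.9·0.146 = 88.0422.

$88.04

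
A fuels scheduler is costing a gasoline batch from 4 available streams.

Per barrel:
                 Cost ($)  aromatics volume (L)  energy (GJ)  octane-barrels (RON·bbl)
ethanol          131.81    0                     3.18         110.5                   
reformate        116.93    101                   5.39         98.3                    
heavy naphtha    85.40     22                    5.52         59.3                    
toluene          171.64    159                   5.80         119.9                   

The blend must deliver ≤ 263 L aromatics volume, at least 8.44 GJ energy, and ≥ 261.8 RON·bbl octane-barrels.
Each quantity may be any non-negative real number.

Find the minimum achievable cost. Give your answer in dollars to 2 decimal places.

Let x1 = barrels of ethanol, x2 = barrels of reformate, x3 = barrels of heavy naphtha, x4 = barrels of toluene.
Minimize 131.81x1 + 116.93x2 + 85.4x3 + 171.64x4 subject to:
  101x2 + 22x3 + 159x4 ≤ 263   (aromatics volume)
  3.18x1 + 5.39x2 + 5.52x3 + 5.8x4 ≥ 8.44   (energy)
  110.5x1 + 98.3x2 + 59.3x3 + 119.9x4 ≥ 261.8   (octane-barrels)
  x1, x2, x3, x4 ≥ 0.
At the optimum only ethanol, reformate are positive (heavy naphtha, toluene = 0). The aromatics volume and octane-barrels requirements are met with equality.
Solving gives x1 = 0.05277, x2 = 2.604.
Hence cost = 131.81·0.05277 + 116.93·2.604 = $311.4413.

$311.44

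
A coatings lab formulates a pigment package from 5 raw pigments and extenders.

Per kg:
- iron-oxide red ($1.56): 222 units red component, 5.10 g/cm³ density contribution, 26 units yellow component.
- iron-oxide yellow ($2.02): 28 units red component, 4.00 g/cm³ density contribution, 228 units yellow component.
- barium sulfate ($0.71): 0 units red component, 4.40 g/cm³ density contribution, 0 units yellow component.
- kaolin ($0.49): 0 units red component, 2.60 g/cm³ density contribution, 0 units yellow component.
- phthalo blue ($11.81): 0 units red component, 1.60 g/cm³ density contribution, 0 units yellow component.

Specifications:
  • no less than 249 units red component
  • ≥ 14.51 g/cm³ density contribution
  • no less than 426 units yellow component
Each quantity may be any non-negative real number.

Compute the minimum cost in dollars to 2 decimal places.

Let x1 = kg of iron-oxide red, x2 = kg of iron-oxide yellow, x3 = kg of barium sulfate, x4 = kg of kaolin, x5 = kg of phthalo blue.
min 1.56x1 + 2.02x2 + 0.71x3 + 0.49x4 + 11.81x5 s.t.:
  222x1 + 28x2 ≥ 249   (red component)
  5.1x1 + 4x2 + 4.4x3 + 2.6x4 + 1.6x5 ≥ 14.51   (density contribution)
  26x1 + 228x2 ≥ 426   (yellow component)
  x1, x2, x3, x4, x5 ≥ 0.
The minimum-cost mix takes nothing from kaolin, phthalo blue — only iron-oxide red, iron-oxide yellow, barium sulfate. The red component, density contribution, yellow component requirements are met with equality.
Solving gives x1 = 0.8989, x2 = 1.766, x3 = 0.6505.
Objective = 1.56·0.8989 + 2.02·1.766 + 0.71·0.6505 = 5.4315.

$5.43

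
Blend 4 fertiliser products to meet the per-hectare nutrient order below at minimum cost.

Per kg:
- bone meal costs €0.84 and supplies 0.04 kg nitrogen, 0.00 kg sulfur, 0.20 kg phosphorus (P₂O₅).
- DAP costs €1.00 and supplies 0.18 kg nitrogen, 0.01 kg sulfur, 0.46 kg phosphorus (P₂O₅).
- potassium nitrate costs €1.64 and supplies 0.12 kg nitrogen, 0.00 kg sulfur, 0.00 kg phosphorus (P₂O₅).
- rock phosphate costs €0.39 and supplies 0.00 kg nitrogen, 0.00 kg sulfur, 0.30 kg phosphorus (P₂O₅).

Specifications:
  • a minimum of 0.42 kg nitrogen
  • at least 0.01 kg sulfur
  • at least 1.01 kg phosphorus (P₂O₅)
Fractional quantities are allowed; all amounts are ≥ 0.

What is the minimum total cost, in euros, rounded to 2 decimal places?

Set it up as a linear program. Let x1 = kg of bone meal, x2 = kg of DAP, x3 = kg of potassium nitrate, x4 = kg of rock phosphate.
Minimize 0.84x1 + 1x2 + 1.64x3 + 0.39x4 subject to:
  0.04x1 + 0.18x2 + 0.12x3 ≥ 0.42   (nitrogen)
  0.01x2 ≥ 0.01   (sulfur)
  0.2x1 + 0.46x2 + 0.3x4 ≥ 1.01   (phosphorus (P₂O₅))
  x1, x2, x3, x4 ≥ 0.
The cheapest feasible vertex uses only DAP; bone meal, potassium nitrate, rock phosphate are not used. Binding constraint: nitrogen.
Optimal quantities: DAP = 2.333 kg.
Cost = 1·2.333 = 2.3330.

€2.33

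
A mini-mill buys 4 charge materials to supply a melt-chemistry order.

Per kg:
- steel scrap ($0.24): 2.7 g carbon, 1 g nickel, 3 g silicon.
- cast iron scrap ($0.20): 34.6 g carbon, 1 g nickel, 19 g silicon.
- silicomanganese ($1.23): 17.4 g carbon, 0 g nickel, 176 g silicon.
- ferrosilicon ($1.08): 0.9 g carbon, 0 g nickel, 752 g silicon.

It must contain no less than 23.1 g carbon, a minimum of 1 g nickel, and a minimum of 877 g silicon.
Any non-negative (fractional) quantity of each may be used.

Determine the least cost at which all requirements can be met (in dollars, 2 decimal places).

$1.43

Treat it as an LP. Let x1 = kg of steel scrap, x2 = kg of cast iron scrap, x3 = kg of silicomanganese, x4 = kg of ferrosilicon.
Minimize 0.24x1 + 0.2x2 + 1.23x3 + 1.08x4 s.t.:
  2.7x1 + 34.6x2 + 17.4x3 + 0.9x4 ≥ 23.1   (carbon)
  1x1 + 1x2 ≥ 1   (nickel)
  3x1 + 19x2 + 176x3 + 752x4 ≥ 877   (silicon)
  x1, x2, x3, x4 ≥ 0.
The cheapest feasible vertex uses only cast iron scrap, ferrosilicon; steel scrap, silicomanganese are not used. There the nickel and silicon constraints are tight.
Solving gives x2 = 1, x4 = 1.141.
Hence cost = 0.2·1 + 1.08·1.141 = $1.4323.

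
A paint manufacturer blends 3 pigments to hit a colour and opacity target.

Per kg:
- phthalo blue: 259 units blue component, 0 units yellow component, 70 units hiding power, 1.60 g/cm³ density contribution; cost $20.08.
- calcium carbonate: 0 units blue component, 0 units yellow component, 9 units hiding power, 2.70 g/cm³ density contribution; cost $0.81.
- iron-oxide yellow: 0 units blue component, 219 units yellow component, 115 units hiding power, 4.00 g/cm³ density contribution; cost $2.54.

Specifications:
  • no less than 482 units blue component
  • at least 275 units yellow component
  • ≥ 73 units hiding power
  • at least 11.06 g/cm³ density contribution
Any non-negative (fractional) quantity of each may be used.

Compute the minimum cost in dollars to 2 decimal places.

Let x1 = kg of phthalo blue, x2 = kg of calcium carbonate, x3 = kg of iron-oxide yellow.
Minimise 20.08x1 + 0.81x2 + 2.54x3 s.t.:
  259x1 ≥ 482   (blue component)
  219x3 ≥ 275   (yellow component)
  70x1 + 9x2 + 115x3 ≥ 73   (hiding power)
  1.6x1 + 2.7x2 + 4x3 ≥ 11.06   (density contribution)
  x1, x2, x3 ≥ 0.
All 3 inputs are positive at the optimum. There the blue component, yellow component, density contribution constraints are tight.
Solving gives x1 = 1.861, x2 = 1.133, x3 = 1.256.
Objective = 20.08·1.861 + 0.81·1.133 + 2.54·1.256 = 41.4769.

$41.48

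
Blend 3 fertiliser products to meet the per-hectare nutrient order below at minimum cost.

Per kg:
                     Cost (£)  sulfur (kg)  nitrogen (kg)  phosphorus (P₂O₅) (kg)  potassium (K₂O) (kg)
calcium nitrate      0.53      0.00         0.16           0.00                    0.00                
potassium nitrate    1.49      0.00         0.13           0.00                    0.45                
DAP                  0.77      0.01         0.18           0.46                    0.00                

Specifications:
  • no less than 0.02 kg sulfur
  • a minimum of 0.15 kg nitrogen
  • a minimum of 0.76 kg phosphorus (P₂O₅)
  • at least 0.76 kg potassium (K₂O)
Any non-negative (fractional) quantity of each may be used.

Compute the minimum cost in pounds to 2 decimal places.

Set it up as a linear program. Let x1 = kg of calcium nitrate, x2 = kg of potassium nitrate, x3 = kg of DAP.
Minimize 0.53x1 + 1.49x2 + 0.77x3 s.t.:
  0.01x3 ≥ 0.02   (sulfur)
  0.16x1 + 0.13x2 + 0.18x3 ≥ 0.15   (nitrogen)
  0.46x3 ≥ 0.76   (phosphorus (P₂O₅))
  0.45x2 ≥ 0.76   (potassium (K₂O))
  x1, x2, x3 ≥ 0.
The minimum-cost mix takes nothing from calcium nitrate — only potassium nitrate, DAP. Binding constraints: sulfur and potassium (K₂O).
That vertex is x2 = 1.689, x3 = 2.
Objective = 1.49·1.689 + 0.77·2 = 4.0566.

£4.06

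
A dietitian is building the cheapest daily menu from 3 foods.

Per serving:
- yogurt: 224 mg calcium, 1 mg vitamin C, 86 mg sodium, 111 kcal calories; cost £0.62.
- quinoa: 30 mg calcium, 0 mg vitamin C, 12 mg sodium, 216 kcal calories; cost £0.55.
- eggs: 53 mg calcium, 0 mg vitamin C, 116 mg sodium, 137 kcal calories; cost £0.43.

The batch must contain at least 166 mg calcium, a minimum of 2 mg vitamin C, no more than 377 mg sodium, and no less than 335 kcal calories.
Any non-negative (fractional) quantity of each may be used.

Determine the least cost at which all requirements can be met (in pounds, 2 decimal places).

Set it up as a linear program. Let x1 = servings of yogurt, x2 = servings of quinoa, x3 = servings of eggs.
min 0.62x1 + 0.55x2 + 0.43x3 subject to:
  224x1 + 30x2 + 53x3 ≥ 166   (calcium)
  1x1 ≥ 2   (vitamin C)
  86x1 + 12x2 + 116x3 ≤ 377   (sodium)
  111x1 + 216x2 + 137x3 ≥ 335   (calories)
  x1, x2, x3 ≥ 0.
The optimal basis is {yogurt, quinoa}; eggs drops out. The vitamin C and calories requirements are met with equality.
So yogurt = 2 servings, quinoa = 0.5231 servings.
Cost = 0.62·2 + 0.55·0.5231 = 1.5277.

£1.53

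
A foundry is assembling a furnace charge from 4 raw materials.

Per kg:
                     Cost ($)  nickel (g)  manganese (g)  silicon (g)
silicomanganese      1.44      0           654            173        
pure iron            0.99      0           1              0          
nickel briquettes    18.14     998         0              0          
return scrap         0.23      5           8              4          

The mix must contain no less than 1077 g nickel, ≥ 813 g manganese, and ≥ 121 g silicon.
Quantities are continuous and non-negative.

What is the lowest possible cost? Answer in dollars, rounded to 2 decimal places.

$21.37

Set it up as a linear program. Let x1 = kg of silicomanganese, x2 = kg of pure iron, x3 = kg of nickel briquettes, x4 = kg of return scrap.
Minimize 1.44x1 + 0.99x2 + 18.14x3 + 0.23x4 s.t.:
  998x3 + 5x4 ≥ 1077   (nickel)
  654x1 + 1x2 + 8x4 ≥ 813   (manganese)
  173x1 + 4x4 ≥ 121   (silicon)
  x1, x2, x3, x4 ≥ 0.
The minimum-cost mix takes nothing from pure iron, return scrap — only silicomanganese, nickel briquettes. The nickel and manganese requirements are met with equality.
That vertex is x1 = 1.2431, x3 = 1.0792.
Cost = 1.44·1.2431 + 18.14·1.0792 = 21.3668.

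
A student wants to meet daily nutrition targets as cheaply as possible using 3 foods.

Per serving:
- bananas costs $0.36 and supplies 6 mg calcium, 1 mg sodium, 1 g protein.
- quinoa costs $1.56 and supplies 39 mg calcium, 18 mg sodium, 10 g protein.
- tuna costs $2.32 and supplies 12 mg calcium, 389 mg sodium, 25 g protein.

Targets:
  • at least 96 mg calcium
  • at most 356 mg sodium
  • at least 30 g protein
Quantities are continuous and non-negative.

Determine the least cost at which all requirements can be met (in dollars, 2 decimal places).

Let x1 = servings of bananas, x2 = servings of quinoa, x3 = servings of tuna.
min 0.36x1 + 1.56x2 + 2.32x3 s.t.:
  6x1 + 39x2 + 12x3 ≥ 96   (calcium)
  1x1 + 18x2 + 389x3 ≤ 356   (sodium)
  1x1 + 10x2 + 25x3 ≥ 30   (protein)
  x1, x2, x3 ≥ 0.
The minimum-cost mix takes nothing from bananas — only quinoa, tuna. There the calcium and protein constraints are tight.
Optimal quantities: quinoa = 2.386 servings, tuna = 0.2456 servings.
Total cost: 1.56·2.386 + 2.32·0.2456 = 4.2920.

$4.29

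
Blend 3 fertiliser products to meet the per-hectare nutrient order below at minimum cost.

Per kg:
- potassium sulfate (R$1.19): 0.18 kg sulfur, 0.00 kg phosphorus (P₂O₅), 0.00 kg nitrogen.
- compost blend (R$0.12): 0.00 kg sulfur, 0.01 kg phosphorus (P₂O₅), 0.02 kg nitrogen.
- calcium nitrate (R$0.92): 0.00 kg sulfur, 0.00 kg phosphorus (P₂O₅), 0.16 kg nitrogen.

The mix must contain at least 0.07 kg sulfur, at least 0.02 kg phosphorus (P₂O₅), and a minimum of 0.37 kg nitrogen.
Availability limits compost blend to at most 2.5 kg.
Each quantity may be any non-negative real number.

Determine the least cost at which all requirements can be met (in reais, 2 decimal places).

This is a linear program. Let x1 = kg of potassium sulfate, x2 = kg of compost blend, x3 = kg of calcium nitrate.
Minimize 1.19x1 + 0.12x2 + 0.92x3 subject to:
  0.18x1 ≥ 0.07   (sulfur)
  0.01x2 ≥ 0.02   (phosphorus (P₂O₅))
  0.02x2 + 0.16x3 ≥ 0.37   (nitrogen)
  x2 ≤ 2.5
  x1, x2, x3 ≥ 0.
All 3 inputs are positive at the optimum. Binding constraints: sulfur, phosphorus (P₂O₅), nitrogen.
Optimal quantities: potassium sulfate = 0.3889 kg, compost blend = 2 kg, calcium nitrate = 2.062 kg.
Total cost: 1.19·0.3889 + 0.12·2 + 0.92·2.062 = 2.5998.

R$2.60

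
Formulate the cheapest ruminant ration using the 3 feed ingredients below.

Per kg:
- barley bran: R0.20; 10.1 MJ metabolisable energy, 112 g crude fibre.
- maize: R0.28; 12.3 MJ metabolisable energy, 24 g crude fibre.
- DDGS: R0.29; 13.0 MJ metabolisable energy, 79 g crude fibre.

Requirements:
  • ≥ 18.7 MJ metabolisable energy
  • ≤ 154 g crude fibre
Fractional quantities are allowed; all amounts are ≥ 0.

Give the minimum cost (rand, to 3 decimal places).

R0.388

Set it up as a linear program. Let x1 = kg of barley bran, x2 = kg of maize, x3 = kg of DDGS.
min 0.2x1 + 0.28x2 + 0.29x3 s.t.:
  10.1x1 + 12.3x2 + 13x3 ≥ 18.7   (metabolisable energy)
  112x1 + 24x2 + 79x3 ≤ 154   (crude fibre)
  x1, x2, x3 ≥ 0.
At the optimum only barley bran, maize are positive (DDGS = 0). Binding constraints: metabolisable energy and crude fibre.
Optimal quantities: barley bran = 1.273 kg, maize = 0.4748 kg.
Cost = 0.2·1.273 + 0.28·0.4748 = 0.38754.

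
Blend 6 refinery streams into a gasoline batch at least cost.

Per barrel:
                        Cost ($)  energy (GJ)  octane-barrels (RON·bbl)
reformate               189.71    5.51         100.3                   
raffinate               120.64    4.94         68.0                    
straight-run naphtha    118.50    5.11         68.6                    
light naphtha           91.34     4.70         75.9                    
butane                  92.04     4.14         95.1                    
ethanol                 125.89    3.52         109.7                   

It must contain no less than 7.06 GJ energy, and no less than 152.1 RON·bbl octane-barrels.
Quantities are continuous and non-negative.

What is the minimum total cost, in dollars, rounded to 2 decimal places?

This is a linear program. Let x1 = barrels of reformate, x2 = barrels of raffinate, x3 = barrels of straight-run naphtha, x4 = barrels of light naphtha, x5 = barrels of butane, x6 = barrels of ethanol.
Minimise 189.71x1 + 120.64x2 + 118.5x3 + 91.34x4 + 92.04x5 + 125.89x6 s.t.:
  5.51x1 + 4.94x2 + 5.11x3 + 4.7x4 + 4.14x5 + 3.52x6 ≥ 7.06   (energy)
  100.3x1 + 68x2 + 68.6x3 + 75.9x4 + 95.1x5 + 109.7x6 ≥ 152.1   (octane-barrels)
  x1, x2, x3, x4, x5, x6 ≥ 0.
At the optimum only light naphtha, butane are positive (reformate, raffinate, straight-run naphtha, ethanol = 0). Binding constraints: energy and octane-barrels.
Solving gives x4 = 0.31423, x5 = 1.3486.
Hence cost = 91.34·0.31423 + 92.04·1.3486 = $152.8269.

$152.83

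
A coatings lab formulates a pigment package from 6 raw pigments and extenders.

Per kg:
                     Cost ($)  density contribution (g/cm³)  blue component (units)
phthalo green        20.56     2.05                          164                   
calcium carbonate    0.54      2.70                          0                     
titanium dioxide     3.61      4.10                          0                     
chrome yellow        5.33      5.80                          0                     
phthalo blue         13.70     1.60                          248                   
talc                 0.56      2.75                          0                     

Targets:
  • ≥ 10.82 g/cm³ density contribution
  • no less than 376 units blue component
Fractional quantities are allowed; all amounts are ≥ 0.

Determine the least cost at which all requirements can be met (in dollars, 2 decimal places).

This is a linear program. Let x1 = kg of phthalo green, x2 = kg of calcium carbonate, x3 = kg of titanium dioxide, x4 = kg of chrome yellow, x5 = kg of phthalo blue, x6 = kg of talc.
Minimize 20.56x1 + 0.54x2 + 3.61x3 + 5.33x4 + 13.7x5 + 0.56x6 s.t.:
  2.05x1 + 2.7x2 + 4.1x3 + 5.8x4 + 1.6x5 + 2.75x6 ≥ 10.82   (density contribution)
  164x1 + 248x5 ≥ 376   (blue component)
  x1, x2, x3, x4, x5, x6 ≥ 0.
The minimum-cost mix takes nothing from phthalo green, titanium dioxide, chrome yellow, talc — only calcium carbonate, phthalo blue. Binding constraints: density contribution and blue component.
That vertex is x2 = 3.109, x5 = 1.516.
Hence cost = 0.54·3.109 + 13.7·1.516 = $22.4481.

$22.45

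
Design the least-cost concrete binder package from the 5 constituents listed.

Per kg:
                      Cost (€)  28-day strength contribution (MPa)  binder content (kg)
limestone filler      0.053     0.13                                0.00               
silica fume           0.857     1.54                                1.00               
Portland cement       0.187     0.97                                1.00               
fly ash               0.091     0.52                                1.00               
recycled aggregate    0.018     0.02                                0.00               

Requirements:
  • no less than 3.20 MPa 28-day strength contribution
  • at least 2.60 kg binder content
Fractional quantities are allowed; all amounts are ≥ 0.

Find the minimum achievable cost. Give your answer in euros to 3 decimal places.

€0.560

Let x1 = kg of limestone filler, x2 = kg of silica fume, x3 = kg of Portland cement, x4 = kg of fly ash, x5 = kg of recycled aggregate.
min 0.053x1 + 0.857x2 + 0.187x3 + 0.091x4 + 0.018x5 subject to:
  0.13x1 + 1.54x2 + 0.97x3 + 0.52x4 + 0.02x5 ≥ 3.2   (28-day strength contribution)
  1x2 + 1x3 + 1x4 ≥ 2.6   (binder content)
  x1, x2, x3, x4, x5 ≥ 0.
The cheapest feasible vertex uses only fly ash; limestone filler, silica fume, Portland cement, recycled aggregate are not used. Binding constraint: 28-day strength contribution.
That vertex is x4 = 6.154.
Total cost: 0.091·6.154 = 0.56001.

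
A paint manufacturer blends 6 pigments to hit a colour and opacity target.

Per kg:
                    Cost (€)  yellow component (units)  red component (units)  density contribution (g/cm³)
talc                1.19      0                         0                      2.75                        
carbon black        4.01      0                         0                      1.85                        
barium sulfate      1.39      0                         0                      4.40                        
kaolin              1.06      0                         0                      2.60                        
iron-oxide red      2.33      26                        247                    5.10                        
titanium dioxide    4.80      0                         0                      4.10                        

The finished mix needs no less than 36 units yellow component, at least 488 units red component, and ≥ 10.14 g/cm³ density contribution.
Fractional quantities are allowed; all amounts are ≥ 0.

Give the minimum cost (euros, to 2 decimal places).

€4.62

Let x1 = kg of talc, x2 = kg of carbon black, x3 = kg of barium sulfate, x4 = kg of kaolin, x5 = kg of iron-oxide red, x6 = kg of titanium dioxide.
min 1.19x1 + 4.01x2 + 1.39x3 + 1.06x4 + 2.33x5 + 4.8x6 subject to:
  26x5 ≥ 36   (yellow component)
  247x5 ≥ 488   (red component)
  2.75x1 + 1.85x2 + 4.4x3 + 2.6x4 + 5.1x5 + 4.1x6 ≥ 10.14   (density contribution)
  x1, x2, x3, x4, x5, x6 ≥ 0.
At the optimum only barium sulfate, iron-oxide red are positive (talc, carbon black, kaolin, titanium dioxide = 0). Binding constraints: red component and density contribution.
So barium sulfate = 0.01452 kg, iron-oxide red = 1.976 kg.
Hence cost = 1.39·0.01452 + 2.33·1.976 = €4.6243.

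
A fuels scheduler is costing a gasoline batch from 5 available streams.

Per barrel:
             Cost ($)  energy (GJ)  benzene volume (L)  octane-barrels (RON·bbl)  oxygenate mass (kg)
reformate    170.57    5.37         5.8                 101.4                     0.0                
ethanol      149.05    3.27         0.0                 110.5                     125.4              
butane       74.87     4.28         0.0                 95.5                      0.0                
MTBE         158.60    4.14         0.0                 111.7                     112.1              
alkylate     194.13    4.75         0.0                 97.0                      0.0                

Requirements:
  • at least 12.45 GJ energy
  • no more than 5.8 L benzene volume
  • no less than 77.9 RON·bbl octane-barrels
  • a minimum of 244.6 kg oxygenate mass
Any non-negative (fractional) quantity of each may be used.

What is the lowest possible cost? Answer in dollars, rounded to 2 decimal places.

$396.94

Treat it as an LP. Let x1 = barrels of reformate, x2 = barrels of ethanol, x3 = barrels of butane, x4 = barrels of MTBE, x5 = barrels of alkylate.
Minimize 170.57x1 + 149.05x2 + 74.87x3 + 158.6x4 + 194.13x5 subject to:
  5.37x1 + 3.27x2 + 4.28x3 + 4.14x4 + 4.75x5 ≥ 12.45   (energy)
  5.8x1 ≤ 5.8   (benzene volume)
  101.4x1 + 110.5x2 + 95.5x3 + 111.7x4 + 97x5 ≥ 77.9   (octane-barrels)
  125.4x2 + 112.1x4 ≥ 244.6   (oxygenate mass)
  x1, x2, x3, x4, x5 ≥ 0.
At the optimum only ethanol, butane are positive (reformate, MTBE, alkylate = 0). Binding constraints: energy and oxygenate mass.
That vertex is x2 = 1.95056, x3 = 1.41862.
Cost = 149.05·1.95056 + 74.87·1.41862 = 396.9430.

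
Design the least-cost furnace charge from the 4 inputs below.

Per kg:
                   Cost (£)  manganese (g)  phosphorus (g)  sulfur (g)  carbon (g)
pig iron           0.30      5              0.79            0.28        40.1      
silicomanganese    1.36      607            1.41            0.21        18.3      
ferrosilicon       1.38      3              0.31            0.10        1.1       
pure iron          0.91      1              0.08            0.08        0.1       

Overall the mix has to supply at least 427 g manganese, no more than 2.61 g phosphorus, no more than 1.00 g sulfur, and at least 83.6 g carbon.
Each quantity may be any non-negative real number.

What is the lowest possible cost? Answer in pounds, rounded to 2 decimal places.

Let x1 = kg of pig iron, x2 = kg of silicomanganese, x3 = kg of ferrosilicon, x4 = kg of pure iron.
Minimise 0.3x1 + 1.36x2 + 1.38x3 + 0.91x4 with:
  5x1 + 607x2 + 3x3 + 1x4 ≥ 427   (manganese)
  0.79x1 + 1.41x2 + 0.31x3 + 0.08x4 ≤ 2.61   (phosphorus)
  0.28x1 + 0.21x2 + 0.1x3 + 0.08x4 ≤ 1   (sulfur)
  40.1x1 + 18.3x2 + 1.1x3 + 0.1x4 ≥ 83.6   (carbon)
  x1, x2, x3, x4 ≥ 0.
At the optimum only pig iron, silicomanganese are positive (ferrosilicon, pure iron = 0). There the manganese and carbon constraints are tight.
So pig iron = 1.77 kg, silicomanganese = 0.6889 kg.
Total cost: 0.3·1.77 + 1.36·0.6889 = 1.4679.

£1.47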